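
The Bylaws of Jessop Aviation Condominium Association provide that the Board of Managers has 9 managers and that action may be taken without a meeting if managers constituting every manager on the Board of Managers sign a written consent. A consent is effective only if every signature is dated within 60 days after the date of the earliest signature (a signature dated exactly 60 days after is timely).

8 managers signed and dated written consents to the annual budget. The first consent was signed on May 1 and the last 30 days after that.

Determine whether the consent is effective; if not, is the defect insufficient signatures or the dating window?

Signatures required: all of 9 — unanimous means all 9, so 9 needed; 8 signed. Insufficient.
Dating window: the latest signature is 30 days after the earliest; the limit is 60 days. Within the window.

Not effective — insufficient signatures.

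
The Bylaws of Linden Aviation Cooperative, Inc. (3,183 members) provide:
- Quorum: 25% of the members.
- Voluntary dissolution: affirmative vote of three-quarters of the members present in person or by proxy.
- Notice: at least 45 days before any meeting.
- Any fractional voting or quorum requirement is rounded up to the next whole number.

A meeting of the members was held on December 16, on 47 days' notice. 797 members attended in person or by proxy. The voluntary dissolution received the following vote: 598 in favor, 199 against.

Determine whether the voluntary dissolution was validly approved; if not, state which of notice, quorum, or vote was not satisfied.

Valid — all requirements satisfied.

Notice: 47 days given; 45 required. Satisfied.
Quorum: 25% of 3,183 = 795.75, rounded up to 796; 797 present. Satisfied.
Vote: requires three-fourths of those present (797); 3/4 of 797 = 597.75, rounded up to 598, so 598 needed; 598 in favor. Satisfied.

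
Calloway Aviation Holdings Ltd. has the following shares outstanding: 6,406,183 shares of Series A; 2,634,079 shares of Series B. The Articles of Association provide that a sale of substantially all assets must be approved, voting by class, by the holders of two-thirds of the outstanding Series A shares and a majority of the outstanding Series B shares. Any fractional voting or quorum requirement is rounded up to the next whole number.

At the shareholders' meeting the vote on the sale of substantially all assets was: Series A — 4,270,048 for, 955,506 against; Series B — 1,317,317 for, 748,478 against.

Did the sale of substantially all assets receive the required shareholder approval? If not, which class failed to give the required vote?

Not approved — the Series A shares did not give the required vote.

Series A: 2/3 of 6406183 = 4270788.67, rounded up to 4270789; 4,270,789 required, 4,270,048 in favor — not approved.
Series B: a majority of 2634079 is 1317040; 1,317,040 required, 1,317,317 in favor — approved.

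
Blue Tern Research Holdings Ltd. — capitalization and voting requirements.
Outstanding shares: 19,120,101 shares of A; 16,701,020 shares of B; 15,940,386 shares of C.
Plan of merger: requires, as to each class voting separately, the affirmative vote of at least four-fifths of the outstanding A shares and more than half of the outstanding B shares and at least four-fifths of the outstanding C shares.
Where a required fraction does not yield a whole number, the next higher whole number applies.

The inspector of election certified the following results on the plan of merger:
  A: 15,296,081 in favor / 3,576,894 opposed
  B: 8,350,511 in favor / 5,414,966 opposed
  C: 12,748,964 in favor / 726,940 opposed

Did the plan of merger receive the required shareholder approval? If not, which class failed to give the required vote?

A: 4/5 of 19120101 = 15296080.80, rounded up to 15296081; 15,296,081 required, 15,296,081 in favor — approved.
B: a majority of 16701020 is 8350511; 8,350,511 required, 8,350,511 in favor — approved.
C: 4/5 of 15940386 = 12752308.80, rounded up to 12752309; 12,752,309 required, 12,748,964 in favor — not approved.

Not approved — the C shares did not give the required vote.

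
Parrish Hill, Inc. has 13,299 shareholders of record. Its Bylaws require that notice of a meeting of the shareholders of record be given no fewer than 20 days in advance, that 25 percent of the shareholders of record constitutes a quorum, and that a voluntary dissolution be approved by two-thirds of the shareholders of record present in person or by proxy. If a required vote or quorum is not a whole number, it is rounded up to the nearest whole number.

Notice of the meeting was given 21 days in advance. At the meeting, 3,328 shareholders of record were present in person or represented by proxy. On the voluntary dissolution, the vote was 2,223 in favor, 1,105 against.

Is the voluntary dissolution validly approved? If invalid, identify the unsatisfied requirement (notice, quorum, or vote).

Valid — all requirements satisfied.

Notice: 21 days given; 20 required. Satisfied.
Quorum: 25% of 13,299 = 3,324.75, rounded up to 3,325; 3,328 present. Satisfied.
Vote: requires two-thirds of those present (3,328); 2/3 of 3328 = 2218.67, rounded up to 2219, so 2,219 needed; 2,223 in favor. Satisfied.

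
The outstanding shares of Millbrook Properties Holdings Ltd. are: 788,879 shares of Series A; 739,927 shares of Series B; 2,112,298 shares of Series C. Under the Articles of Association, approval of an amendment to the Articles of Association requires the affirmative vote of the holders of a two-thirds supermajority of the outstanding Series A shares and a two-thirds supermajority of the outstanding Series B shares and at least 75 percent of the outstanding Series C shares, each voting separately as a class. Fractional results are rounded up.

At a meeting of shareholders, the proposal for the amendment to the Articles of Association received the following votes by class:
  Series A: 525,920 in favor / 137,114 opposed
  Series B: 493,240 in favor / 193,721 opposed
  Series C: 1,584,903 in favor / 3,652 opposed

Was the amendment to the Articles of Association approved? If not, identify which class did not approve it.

Series A: 2/3 of 788879 = 525919.33, rounded up to 525920; 525,920 required, 525,920 in favor — approved.
Series B: 2/3 of 739927 = 493284.67, rounded up to 493285; 493,285 required, 493,240 in favor — not approved.
Series C: 3/4 of 2112298 = 1584223.50, rounded up to 1584224; 1,584,224 required, 1,584,903 in favor — approved.

Not approved — the Series B shares did not give the required vote.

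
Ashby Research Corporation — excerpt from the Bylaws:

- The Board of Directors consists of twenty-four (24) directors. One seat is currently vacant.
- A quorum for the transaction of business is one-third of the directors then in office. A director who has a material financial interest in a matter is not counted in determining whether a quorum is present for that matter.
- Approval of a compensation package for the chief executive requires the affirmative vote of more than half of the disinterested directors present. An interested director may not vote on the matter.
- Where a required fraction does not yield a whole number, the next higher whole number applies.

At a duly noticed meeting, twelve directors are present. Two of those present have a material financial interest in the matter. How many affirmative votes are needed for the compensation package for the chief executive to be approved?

The compensation package for the chief executive requires a majority of the disinterested directors present (12 − 2 = 10).
A majority of 10 is 6.

6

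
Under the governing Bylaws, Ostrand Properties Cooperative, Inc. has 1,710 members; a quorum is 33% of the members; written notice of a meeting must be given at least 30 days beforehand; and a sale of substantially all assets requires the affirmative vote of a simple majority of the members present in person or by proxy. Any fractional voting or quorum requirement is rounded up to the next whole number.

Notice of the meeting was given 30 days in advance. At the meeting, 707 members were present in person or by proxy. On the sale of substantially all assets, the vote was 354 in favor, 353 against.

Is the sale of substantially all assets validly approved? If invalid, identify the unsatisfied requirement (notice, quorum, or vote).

Notice: 30 days given; 30 required. Satisfied.
Quorum: 33% of 1,710 = 564.30, rounded up to 565; 707 present. Satisfied.
Vote: requires a majority of those present (707); a majority of 707 is 354, so 354 needed; 354 in favor. Satisfied.

Valid — all requirements satisfied.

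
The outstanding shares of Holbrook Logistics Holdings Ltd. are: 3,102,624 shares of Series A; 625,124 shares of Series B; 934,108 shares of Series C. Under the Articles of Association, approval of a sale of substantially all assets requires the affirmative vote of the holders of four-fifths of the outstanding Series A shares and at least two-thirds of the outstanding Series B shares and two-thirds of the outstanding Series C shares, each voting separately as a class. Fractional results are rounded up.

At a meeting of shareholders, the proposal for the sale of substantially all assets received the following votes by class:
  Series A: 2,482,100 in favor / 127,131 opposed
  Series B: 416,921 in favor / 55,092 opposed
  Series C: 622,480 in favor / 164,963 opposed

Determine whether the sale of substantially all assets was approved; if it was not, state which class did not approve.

Series A: 4/5 of 3102624 = 2482099.20, rounded up to 2482100; 2,482,100 required, 2,482,100 in favor — approved.
Series B: 2/3 of 625124 = 416749.33, rounded up to 416750; 416,750 required, 416,921 in favor — approved.
Series C: 2/3 of 934108 = 622738.67, rounded up to 622739; 622,739 required, 622,480 in favor — not approved.

Not approved — the Series C shares did not give the required vote.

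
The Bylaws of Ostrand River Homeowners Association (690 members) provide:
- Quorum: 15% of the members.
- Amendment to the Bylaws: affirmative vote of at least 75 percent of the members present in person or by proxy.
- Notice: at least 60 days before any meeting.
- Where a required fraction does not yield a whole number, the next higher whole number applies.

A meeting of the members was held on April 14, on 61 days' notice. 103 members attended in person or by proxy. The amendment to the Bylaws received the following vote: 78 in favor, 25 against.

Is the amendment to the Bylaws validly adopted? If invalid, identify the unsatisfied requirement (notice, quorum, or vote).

Notice: 61 days given; 60 required. Satisfied.
Quorum: 15% of 690 = 103.50, rounded up to 104; 103 present. Not satisfied.
Vote: requires three-fourths of those present (103); 3/4 of 103 = 77.25, rounded up to 78, so 78 needed; 78 in favor. Satisfied.

Invalid — quorum requirement not satisfied.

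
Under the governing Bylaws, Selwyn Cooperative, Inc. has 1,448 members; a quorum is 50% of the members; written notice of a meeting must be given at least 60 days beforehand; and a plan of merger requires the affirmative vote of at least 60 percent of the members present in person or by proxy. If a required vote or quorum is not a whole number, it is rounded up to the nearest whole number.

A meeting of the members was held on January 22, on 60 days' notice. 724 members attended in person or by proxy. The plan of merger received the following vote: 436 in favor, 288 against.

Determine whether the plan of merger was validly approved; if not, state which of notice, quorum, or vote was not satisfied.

Notice: 60 days given; 60 required. Satisfied.
Quorum: 50% of 1,448 = 724; 724 present. Satisfied.
Vote: requires three-fifths of those present (724); 3/5 of 724 = 434.40, rounded up to 435, so 435 needed; 436 in favor. Satisfied.

Valid — all requirements satisfied.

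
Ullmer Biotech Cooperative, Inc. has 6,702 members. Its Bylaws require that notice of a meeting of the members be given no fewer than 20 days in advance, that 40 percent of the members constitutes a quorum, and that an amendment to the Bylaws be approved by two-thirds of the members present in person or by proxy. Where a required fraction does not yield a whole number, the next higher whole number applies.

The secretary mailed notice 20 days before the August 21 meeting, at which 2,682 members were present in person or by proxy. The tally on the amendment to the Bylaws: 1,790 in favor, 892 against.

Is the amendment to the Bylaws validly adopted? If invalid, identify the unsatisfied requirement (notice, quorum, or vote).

Notice: 20 days given; 20 required. Satisfied.
Quorum: 40% of 6,702 = 2,680.80, rounded up to 2,681; 2,682 present. Satisfied.
Vote: requires two-thirds of those present (2,682); 2/3 of 2682 = 1788, so 1,788 needed; 1,790 in favor. Satisfied.

Valid — all requirements satisfied.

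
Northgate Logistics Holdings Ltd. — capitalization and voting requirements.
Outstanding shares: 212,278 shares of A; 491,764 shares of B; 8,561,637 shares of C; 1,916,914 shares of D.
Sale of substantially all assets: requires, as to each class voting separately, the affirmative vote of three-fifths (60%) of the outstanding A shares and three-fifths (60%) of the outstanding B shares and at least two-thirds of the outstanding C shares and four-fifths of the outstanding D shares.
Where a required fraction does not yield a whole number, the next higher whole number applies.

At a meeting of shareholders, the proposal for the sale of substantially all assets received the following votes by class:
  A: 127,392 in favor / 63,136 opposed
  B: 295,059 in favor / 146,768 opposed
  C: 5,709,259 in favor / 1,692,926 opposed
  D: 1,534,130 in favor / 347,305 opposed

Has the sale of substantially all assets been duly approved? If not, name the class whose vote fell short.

A: 3/5 of 212278 = 127366.80, rounded up to 127367; 127,367 required, 127,392 in favor — approved.
B: 3/5 of 491764 = 295058.40, rounded up to 295059; 295,059 required, 295,059 in favor — approved.
C: 2/3 of 8561637 = 5707758; 5,707,758 required, 5,709,259 in favor — approved.
D: 4/5 of 1916914 = 1533531.20, rounded up to 1533532; 1,533,532 required, 1,534,130 in favor — approved.

Approved — every class gave the required vote.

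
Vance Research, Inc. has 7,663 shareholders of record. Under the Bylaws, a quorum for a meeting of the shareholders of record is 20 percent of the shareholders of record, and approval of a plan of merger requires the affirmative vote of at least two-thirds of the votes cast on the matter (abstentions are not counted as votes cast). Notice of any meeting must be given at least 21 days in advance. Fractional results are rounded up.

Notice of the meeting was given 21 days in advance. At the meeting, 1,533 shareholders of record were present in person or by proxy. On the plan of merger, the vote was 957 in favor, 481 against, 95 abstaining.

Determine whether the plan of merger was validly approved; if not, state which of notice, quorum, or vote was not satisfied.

Invalid — vote requirement not satisfied.

Notice: 21 days given; 21 required. Satisfied.
Quorum: 20% of 7,663 = 1,532.60, rounded up to 1,533; 1,533 present. Satisfied.
Vote: requires two-thirds of the votes cast (1,533 − 95 abstaining = 1,438); 2/3 of 1438 = 958.67, rounded up to 959, so 959 needed; 957 in favor. Not satisfied.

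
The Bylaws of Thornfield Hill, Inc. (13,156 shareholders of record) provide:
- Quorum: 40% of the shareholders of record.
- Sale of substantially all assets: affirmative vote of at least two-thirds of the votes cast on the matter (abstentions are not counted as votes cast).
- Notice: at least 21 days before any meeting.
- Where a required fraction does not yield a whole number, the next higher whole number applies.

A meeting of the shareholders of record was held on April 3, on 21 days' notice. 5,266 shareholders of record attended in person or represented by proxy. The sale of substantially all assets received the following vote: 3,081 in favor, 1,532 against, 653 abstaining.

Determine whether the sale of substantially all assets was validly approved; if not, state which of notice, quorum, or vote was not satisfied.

Valid — all requirements satisfied.

Notice: 21 days given; 21 required. Satisfied.
Quorum: 40% of 13,156 = 5,262.40, rounded up to 5,263; 5,266 present. Satisfied.
Vote: requires two-thirds of the votes cast (5,266 − 653 abstaining = 4,613); 2/3 of 4613 = 3075.33, rounded up to 3076, so 3,076 needed; 3,081 in favor. Satisfied.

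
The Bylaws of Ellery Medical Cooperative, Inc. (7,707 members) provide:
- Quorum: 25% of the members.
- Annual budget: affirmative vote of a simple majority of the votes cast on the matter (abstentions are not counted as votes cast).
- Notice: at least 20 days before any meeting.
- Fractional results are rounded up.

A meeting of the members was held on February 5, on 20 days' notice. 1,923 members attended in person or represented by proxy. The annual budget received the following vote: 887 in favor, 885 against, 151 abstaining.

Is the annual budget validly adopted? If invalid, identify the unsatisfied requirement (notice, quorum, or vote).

Notice: 20 days given; 20 required. Satisfied.
Quorum: 25% of 7,707 = 1,926.75, rounded up to 1,927; 1,923 present. Not satisfied.
Vote: requires a majority of the votes cast (1,923 − 151 abstaining = 1,772); a majority of 1772 is 887, so 887 needed; 887 in favor. Satisfied.

Invalid — quorum requirement not satisfied.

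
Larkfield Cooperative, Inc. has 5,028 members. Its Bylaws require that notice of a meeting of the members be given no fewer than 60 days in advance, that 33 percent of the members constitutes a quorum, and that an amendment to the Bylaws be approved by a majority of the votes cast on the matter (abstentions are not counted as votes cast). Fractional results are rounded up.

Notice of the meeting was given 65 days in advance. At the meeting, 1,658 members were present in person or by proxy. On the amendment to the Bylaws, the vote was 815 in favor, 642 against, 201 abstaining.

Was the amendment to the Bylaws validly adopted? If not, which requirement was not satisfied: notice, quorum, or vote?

Invalid — quorum requirement not satisfied.

Notice: 65 days given; 60 required. Satisfied.
Quorum: 33% of 5,028 = 1,659.24, rounded up to 1,660; 1,658 present. Not satisfied.
Vote: requires a majority of the votes cast (1,658 − 201 abstaining = 1,457); a majority of 1457 is 729, so 729 needed; 815 in favor. Satisfied.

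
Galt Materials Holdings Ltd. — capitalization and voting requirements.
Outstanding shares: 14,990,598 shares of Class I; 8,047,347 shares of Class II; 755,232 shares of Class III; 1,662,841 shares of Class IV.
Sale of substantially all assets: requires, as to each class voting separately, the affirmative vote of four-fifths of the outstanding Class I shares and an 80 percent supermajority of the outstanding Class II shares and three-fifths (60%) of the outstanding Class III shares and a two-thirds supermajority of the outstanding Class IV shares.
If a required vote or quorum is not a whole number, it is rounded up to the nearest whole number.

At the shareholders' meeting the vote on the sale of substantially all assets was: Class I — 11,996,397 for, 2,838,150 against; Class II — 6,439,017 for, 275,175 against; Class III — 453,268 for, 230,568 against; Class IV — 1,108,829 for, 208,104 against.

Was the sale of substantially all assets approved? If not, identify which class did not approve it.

Approved — every class gave the required vote.

Class I: 4/5 of 14990598 = 11992478.40, rounded up to 11992479; 11,992,479 required, 11,996,397 in favor — approved.
Class II: 4/5 of 8047347 = 6437877.60, rounded up to 6437878; 6,437,878 required, 6,439,017 in favor — approved.
Class III: 3/5 of 755232 = 453139.20, rounded up to 453140; 453,140 required, 453,268 in favor — approved.
Class IV: 2/3 of 1662841 = 1108560.67, rounded up to 1108561; 1,108,561 required, 1,108,829 in favor — approved.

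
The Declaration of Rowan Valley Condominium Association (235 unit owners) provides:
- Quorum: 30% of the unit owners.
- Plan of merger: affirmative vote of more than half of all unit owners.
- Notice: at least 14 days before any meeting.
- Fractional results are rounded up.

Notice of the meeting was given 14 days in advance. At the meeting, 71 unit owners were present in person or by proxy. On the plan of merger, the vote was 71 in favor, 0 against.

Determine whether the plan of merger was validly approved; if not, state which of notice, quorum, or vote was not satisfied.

Notice: 14 days given; 14 required. Satisfied.
Quorum: 30% of 235 = 70.50, rounded up to 71; 71 present. Satisfied.
Vote: requires a majority of all unit owners (235); a majority of 235 is 118, so 118 needed; 71 in favor. Not satisfied.

Invalid — vote requirement not satisfied.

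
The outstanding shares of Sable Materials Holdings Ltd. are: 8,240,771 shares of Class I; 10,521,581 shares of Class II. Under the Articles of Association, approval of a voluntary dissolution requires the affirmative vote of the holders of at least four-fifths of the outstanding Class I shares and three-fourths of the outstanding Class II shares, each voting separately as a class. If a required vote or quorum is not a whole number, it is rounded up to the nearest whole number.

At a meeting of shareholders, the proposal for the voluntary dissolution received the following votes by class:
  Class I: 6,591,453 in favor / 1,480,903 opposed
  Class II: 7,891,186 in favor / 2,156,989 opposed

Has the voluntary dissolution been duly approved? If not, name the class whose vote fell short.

Not approved — the Class I shares did not give the required vote.

Class I: 4/5 of 8240771 = 6592616.80, rounded up to 6592617; 6,592,617 required, 6,591,453 in favor — not approved.
Class II: 3/4 of 10521581 = 7891185.75, rounded up to 7891186; 7,891,186 required, 7,891,186 in favor — approved.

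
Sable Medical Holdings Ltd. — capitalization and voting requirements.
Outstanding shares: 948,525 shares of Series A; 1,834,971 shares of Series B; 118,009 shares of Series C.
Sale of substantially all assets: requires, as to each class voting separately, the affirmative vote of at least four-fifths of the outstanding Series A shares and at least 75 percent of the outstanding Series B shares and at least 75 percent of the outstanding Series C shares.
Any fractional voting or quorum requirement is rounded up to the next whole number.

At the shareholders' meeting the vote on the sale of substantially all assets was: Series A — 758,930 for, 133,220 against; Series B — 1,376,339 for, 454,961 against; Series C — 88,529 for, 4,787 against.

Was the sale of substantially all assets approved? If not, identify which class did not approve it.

Series A: 4/5 of 948525 = 758820; 758,820 required, 758,930 in favor — approved.
Series B: 3/4 of 1834971 = 1376228.25, rounded up to 1376229; 1,376,229 required, 1,376,339 in favor — approved.
Series C: 3/4 of 118009 = 88506.75, rounded up to 88507; 88,507 required, 88,529 in favor — approved.

Approved — every class gave the required vote.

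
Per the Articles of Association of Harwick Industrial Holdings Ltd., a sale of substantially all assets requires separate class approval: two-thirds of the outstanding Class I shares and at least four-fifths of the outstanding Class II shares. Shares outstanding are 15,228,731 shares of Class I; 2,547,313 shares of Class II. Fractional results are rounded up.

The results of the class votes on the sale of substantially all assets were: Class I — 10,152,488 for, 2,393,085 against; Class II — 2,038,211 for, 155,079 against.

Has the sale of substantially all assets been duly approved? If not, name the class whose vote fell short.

Approved — every class gave the required vote.

Class I: 2/3 of 15228731 = 10152487.33, rounded up to 10152488; 10,152,488 required, 10,152,488 in favor — approved.
Class II: 4/5 of 2547313 = 2037850.40, rounded up to 2037851; 2,037,851 required, 2,038,211 in favor — approved.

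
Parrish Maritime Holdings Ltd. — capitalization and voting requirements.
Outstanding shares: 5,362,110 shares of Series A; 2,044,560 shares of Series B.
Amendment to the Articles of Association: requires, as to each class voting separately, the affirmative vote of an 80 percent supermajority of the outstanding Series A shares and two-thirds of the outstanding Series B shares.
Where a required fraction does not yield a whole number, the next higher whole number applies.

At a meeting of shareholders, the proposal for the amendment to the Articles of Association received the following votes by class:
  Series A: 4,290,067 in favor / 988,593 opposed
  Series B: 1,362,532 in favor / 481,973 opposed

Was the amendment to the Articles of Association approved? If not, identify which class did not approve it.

Not approved — the Series B shares did not give the required vote.

Series A: 4/5 of 5362110 = 4289688; 4,289,688 required, 4,290,067 in favor — approved.
Series B: 2/3 of 2044560 = 1363040; 1,363,040 required, 1,362,532 in favor — not approved.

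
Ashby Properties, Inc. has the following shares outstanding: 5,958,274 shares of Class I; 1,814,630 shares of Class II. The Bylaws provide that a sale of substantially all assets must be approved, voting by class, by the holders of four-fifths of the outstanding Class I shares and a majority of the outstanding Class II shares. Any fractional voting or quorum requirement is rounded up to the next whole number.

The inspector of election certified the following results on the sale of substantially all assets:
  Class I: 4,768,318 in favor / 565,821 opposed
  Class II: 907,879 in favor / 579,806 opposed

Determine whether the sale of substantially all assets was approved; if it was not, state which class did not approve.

Class I: 4/5 of 5958274 = 4766619.20, rounded up to 4766620; 4,766,620 required, 4,768,318 in favor — approved.
Class II: a majority of 1814630 is 907316; 907,316 required, 907,879 in favor — approved.

Approved — every class gave the required vote.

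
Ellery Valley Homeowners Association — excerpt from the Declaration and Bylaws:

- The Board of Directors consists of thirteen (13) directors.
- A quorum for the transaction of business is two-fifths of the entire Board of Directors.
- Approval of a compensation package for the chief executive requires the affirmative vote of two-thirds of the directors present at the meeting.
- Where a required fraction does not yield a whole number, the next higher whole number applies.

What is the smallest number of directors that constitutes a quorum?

2/5 of 13 = 5.20, rounded up to 6.

6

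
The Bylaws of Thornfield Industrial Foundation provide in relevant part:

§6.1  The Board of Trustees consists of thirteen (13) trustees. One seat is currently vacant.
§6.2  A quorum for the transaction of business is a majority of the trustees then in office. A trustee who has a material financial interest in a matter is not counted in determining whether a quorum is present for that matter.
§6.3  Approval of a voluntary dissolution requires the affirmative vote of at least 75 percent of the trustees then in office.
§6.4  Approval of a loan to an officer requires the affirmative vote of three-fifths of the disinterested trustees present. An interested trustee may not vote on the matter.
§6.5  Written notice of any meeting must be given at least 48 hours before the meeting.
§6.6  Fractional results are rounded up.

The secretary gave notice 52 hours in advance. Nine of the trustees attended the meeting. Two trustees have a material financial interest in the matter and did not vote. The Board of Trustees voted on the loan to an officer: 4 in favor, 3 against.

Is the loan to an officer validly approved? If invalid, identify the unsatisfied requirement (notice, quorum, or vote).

Notice: 52 hours given; 48 required (52 ≥ 48). Satisfied.
Quorum: 9 present, but the 2 interested trustees do not count, leaving 7. Quorum is 7. Satisfied.
Vote: the loan to an officer requires three-fifths of the disinterested trustees present (9 − 2 = 7). 3/5 of 7 = 4.20, rounded up to 5, so 5 affirmative votes are needed; 4 voted in favor. Not satisfied.

Invalid — vote requirement not satisfied.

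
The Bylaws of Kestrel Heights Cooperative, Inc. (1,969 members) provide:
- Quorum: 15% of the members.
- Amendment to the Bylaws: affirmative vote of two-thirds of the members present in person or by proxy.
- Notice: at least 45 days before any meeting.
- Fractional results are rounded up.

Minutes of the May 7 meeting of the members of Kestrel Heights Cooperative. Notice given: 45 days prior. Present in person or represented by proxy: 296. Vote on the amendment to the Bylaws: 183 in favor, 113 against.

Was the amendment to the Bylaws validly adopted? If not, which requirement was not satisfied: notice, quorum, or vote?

Invalid — vote requirement not satisfied.

Notice: 45 days given; 45 required. Satisfied.
Quorum: 15% of 1,969 = 295.35, rounded up to 296; 296 present. Satisfied.
Vote: requires two-thirds of those present (296); 2/3 of 296 = 197.33, rounded up to 198, so 198 needed; 183 in favor. Not satisfied.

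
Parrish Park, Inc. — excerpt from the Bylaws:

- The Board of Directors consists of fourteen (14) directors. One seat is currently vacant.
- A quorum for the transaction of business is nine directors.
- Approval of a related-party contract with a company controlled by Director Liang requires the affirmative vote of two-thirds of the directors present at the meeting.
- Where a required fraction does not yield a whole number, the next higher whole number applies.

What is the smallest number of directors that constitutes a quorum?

The quorum is fixed at 9.

9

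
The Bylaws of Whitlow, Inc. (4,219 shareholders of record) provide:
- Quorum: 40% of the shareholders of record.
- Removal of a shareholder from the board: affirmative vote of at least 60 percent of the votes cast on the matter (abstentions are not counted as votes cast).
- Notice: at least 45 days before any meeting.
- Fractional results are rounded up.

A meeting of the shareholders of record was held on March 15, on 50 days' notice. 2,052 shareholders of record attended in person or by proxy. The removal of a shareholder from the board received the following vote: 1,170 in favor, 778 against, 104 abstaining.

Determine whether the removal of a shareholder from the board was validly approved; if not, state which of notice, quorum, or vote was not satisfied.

Notice: 50 days given; 45 required. Satisfied.
Quorum: 40% of 4,219 = 1,687.60, rounded up to 1,688; 2,052 present. Satisfied.
Vote: requires three-fifths of the votes cast (2,052 − 104 abstaining = 1,948); 3/5 of 1948 = 1168.80, rounded up to 1169, so 1,169 needed; 1,170 in favor. Satisfied.

Valid — all requirements satisfied.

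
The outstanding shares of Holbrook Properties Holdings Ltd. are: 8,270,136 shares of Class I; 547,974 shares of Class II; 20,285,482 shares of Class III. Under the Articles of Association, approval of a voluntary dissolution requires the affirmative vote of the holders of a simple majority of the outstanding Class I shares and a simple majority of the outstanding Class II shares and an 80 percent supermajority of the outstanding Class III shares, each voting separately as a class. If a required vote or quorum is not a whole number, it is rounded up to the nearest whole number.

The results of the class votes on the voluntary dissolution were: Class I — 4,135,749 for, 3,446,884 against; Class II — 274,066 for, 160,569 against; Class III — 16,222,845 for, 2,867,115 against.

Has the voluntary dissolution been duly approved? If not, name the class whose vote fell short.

Class I: a majority of 8270136 is 4135069; 4,135,069 required, 4,135,749 in favor — approved.
Class II: a majority of 547974 is 273988; 273,988 required, 274,066 in favor — approved.
Class III: 4/5 of 20285482 = 16228385.60, rounded up to 16228386; 16,228,386 required, 16,222,845 in favor — not approved.

Not approved — the Class III shares did not give the required vote.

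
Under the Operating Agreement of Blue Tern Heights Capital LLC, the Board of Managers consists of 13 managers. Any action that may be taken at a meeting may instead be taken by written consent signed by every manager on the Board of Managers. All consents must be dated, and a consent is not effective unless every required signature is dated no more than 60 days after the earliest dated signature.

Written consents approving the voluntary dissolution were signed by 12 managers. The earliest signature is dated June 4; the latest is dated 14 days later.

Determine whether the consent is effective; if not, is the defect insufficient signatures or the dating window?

Not effective — insufficient signatures.

Signatures required: every one of 13 — unanimous means all 13, so 13 needed; 12 signed. Insufficient.
Dating window: the latest signature is 14 days after the earliest; the limit is 60 days. Within the window.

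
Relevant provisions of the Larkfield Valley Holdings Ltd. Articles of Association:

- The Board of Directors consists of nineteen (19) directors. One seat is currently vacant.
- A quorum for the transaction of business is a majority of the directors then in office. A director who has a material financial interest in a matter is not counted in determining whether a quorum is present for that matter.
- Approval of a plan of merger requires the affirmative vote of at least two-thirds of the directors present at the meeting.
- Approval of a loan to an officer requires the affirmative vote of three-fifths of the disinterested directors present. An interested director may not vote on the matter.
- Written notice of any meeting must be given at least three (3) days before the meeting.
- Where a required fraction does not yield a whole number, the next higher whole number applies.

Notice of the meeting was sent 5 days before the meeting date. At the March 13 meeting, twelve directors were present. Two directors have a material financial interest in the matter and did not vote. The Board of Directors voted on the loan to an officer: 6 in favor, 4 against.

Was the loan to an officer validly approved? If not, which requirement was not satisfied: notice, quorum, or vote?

Notice: 5 days given; 3 required (5 ≥ 3). Satisfied.
Quorum: 12 present, but the 2 interested directors do not count, leaving 10. Quorum is 10. Satisfied.
Vote: the loan to an officer requires three-fifths of the disinterested directors present (12 − 2 = 10). 3/5 of 10 = 6, so 6 affirmative votes are needed; 6 voted in favor. Satisfied.

Valid — all requirements satisfied.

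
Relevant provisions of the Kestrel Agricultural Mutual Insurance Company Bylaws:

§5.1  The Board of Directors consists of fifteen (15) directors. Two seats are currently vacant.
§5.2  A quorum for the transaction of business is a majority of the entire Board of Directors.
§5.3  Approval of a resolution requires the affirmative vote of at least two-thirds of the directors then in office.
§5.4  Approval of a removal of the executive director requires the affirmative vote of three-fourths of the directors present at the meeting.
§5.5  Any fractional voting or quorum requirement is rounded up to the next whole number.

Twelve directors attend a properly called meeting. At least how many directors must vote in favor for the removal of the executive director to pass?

9

The removal of the executive director requires three-fourths of the directors present (12).
3/4 of 12 = 9.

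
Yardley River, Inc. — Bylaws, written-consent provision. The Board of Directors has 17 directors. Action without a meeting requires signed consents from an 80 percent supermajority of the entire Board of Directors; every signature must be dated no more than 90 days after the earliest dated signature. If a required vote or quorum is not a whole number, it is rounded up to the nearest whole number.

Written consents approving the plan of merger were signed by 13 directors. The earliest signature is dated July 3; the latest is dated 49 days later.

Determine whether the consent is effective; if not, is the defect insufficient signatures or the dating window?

Not effective — insufficient signatures.

Signatures required: an 80 percent supermajority of 17 — 4/5 of 17 = 13.60, rounded up to 14, so 14 needed; 13 signed. Insufficient.
Dating window: the latest signature is 49 days after the earliest; the limit is 90 days. Within the window.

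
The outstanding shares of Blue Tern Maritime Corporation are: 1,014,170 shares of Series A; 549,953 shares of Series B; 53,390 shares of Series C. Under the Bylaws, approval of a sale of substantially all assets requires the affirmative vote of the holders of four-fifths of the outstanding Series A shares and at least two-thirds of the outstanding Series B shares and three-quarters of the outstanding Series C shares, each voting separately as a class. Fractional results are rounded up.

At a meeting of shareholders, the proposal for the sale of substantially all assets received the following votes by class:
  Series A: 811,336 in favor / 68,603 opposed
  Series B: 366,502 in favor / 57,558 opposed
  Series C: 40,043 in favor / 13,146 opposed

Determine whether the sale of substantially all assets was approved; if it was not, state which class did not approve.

Series A: 4/5 of 1014170 = 811336; 811,336 required, 811,336 in favor — approved.
Series B: 2/3 of 549953 = 366635.33, rounded up to 366636; 366,636 required, 366,502 in favor — not approved.
Series C: 3/4 of 53390 = 40042.50, rounded up to 40043; 40,043 required, 40,043 in favor — approved.

Not approved — the Series B shares did not give the required vote.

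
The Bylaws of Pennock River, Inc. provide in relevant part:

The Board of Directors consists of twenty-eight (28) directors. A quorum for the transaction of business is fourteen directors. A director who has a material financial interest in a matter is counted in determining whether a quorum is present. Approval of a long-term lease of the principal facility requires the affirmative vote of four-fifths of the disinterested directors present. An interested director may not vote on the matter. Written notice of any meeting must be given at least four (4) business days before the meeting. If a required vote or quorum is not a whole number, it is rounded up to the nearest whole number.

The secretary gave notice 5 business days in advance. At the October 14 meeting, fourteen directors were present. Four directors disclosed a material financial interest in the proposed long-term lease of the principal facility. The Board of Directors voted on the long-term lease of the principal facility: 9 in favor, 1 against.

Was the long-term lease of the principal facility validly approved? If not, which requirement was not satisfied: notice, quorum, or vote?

Notice: 5 business days given; 4 required (5 ≥ 4). Satisfied.
Quorum: 14 present (interested directors count toward quorum); quorum is 14. Satisfied.
Vote: the long-term lease of the principal facility requires four-fifths of the disinterested directors present (14 − 4 = 10). 4/5 of 10 = 8, so 8 affirmative votes are needed; 9 voted in favor. Satisfied.

Valid — all requirements satisfied.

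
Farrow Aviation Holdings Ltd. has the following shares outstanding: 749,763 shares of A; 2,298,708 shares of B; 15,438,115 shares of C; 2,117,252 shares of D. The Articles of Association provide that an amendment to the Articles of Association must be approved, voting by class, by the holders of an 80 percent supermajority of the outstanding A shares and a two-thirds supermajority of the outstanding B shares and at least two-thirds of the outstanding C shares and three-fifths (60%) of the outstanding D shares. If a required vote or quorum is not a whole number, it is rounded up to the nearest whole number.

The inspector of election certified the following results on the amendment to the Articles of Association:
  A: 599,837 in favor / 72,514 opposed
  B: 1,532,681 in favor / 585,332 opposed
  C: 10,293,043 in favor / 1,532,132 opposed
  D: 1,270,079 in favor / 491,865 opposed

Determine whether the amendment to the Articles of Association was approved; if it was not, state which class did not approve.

Not approved — the D shares did not give the required vote.

A: 4/5 of 749763 = 599810.40, rounded up to 599811; 599,811 required, 599,837 in favor — approved.
B: 2/3 of 2298708 = 1532472; 1,532,472 required, 1,532,681 in favor — approved.
C: 2/3 of 15438115 = 10292076.67, rounded up to 10292077; 10,292,077 required, 10,293,043 in favor — approved.
D: 3/5 of 2117252 = 1270351.20, rounded up to 1270352; 1,270,352 required, 1,270,079 in favor — not approved.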